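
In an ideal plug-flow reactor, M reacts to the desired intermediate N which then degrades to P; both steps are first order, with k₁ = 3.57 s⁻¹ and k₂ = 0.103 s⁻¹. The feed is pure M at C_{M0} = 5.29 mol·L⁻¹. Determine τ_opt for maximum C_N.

1.02 s

The intermediate peaks when r₁ = r₂, i.e. k₁e^(−k₁τ) = k₂e^(−k₂τ), giving τ_opt = ln(k₂/k₁)/(k₂−k₁).
= ln(0.103/3.57)/(0.103−3.57) = ln(0.02885)/-3.467 = -3.546/-3.467 = 1.02 s.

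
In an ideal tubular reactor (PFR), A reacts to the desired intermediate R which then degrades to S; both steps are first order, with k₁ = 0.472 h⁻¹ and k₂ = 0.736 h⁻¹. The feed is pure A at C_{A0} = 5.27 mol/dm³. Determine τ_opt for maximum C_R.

The intermediate peaks when r₁ = r₂, i.e. k₁e^(−k₁τ) = k₂e^(−k₂τ), giving τ_opt = ln(k₂/k₁)/(k₂−k₁).
= ln(0.736/0.472)/(0.736−0.472) = ln(1.559)/0.2640 = 0.4443/0.2640 = 1.68 h.

1.68 h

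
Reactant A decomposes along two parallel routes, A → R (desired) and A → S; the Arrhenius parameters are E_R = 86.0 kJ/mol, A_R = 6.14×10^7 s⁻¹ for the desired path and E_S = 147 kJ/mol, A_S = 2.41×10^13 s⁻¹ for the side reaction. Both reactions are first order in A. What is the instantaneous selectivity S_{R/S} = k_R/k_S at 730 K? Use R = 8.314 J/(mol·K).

k_R/k_S = (A_R/A_S)·exp[−(E_R−E_S)/(RT)] = (A_R/A_S)·exp[(E_S−E_R)/(RT)].
(E_S−E_R)/(RT) = (147−86.0)×10³/(8.314×730) = 61000/6069 = 10.05.
k_R/k_S = (6.14×10^7/2.41×10^13)·exp(10.05) = 2.548×10^-6 × 23172 = 0.0590.

0.0590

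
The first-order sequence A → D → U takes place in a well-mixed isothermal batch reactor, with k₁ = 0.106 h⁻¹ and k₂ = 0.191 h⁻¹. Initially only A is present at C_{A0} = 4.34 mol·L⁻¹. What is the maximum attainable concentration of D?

1.16 mol·L⁻¹

For a first-order series the maximum intermediate yield is C_{D,max}/C_{A0} = (k₁/k₂)^[k₂/(k₂−k₁)].
= (0.106/0.191)^(0.191/(0.191−0.106)) = (0.5550)^(2.247) = 0.2663.
C_{D,max} = 0.2663×4.34 = 1.16 mol·L⁻¹.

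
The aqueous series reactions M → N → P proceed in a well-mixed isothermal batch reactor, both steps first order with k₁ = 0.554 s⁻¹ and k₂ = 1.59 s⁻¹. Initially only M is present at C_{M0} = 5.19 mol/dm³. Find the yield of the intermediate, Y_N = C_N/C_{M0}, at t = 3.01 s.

0.0964

The intermediate concentration in a first-order A→B→C sequence is C_N = k₁C_{M0}(e^(−k₁t) − e^(−k₂t))/(k₂−k₁).
e^(−k₁t) = e^(−0.554×3.01) = e^(−1.668) = 0.1887; e^(−k₂t) = e^(−4.786) = 0.008347.
C_N = 0.554×5.19/(1.59−0.554) × (0.1887−0.008347) = 2.775×0.1804 = 0.5006 mol/dm³.
Y_N = C_N/C_{M0} = 0.5006/5.19 = 0.0964.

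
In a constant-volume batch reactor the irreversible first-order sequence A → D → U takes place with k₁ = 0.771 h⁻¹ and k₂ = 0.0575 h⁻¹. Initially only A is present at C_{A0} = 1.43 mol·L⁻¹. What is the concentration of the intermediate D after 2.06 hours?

For first-order series with pure A initially, C_D(t) = k₁C_{A0}/(k₂−k₁)·(e^(−k₁t) − e^(−k₂t)).
e^(−k₁t) = e^(−0.771×2.06) = e^(−1.588) = 0.2043; e^(−k₂t) = e^(−0.1185) = 0.8883.
C_D = 0.771×1.43/(0.0575−0.771) × (0.2043−0.8883) = (-1.545)×(-0.6840) = 1.057 mol·L⁻¹.

1.06 mol·L⁻¹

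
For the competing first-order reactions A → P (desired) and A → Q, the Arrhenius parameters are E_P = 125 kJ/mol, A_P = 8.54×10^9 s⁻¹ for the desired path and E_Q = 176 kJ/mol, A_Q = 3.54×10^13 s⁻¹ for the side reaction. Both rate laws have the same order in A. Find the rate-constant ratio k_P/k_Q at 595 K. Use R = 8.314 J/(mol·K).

7.24

Since both paths have the same order in A, the concentration cancels and S_{P/Q} = k_P/k_Q = (A_P/A_Q)·exp[(E_Q−E_P)/(RT)].
(E_Q−E_P)/(RT) = (176−125)×10³/(8.314×595) = 51000/4947 = 10.31.
k_P/k_Q = (8.54×10^9/3.54×10^13)·exp(10.31) = 2.412×10^-4 × 30020 = 7.24.
Since E_P < E_Q, lowering the temperature improves selectivity toward P.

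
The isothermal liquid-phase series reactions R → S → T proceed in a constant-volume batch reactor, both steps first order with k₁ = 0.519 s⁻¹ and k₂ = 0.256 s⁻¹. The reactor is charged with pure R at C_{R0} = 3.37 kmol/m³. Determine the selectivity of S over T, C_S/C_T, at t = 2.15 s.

2.72

For first-order series with pure R initially, C_S(t) = k₁C_{R0}/(k₂−k₁)·(e^(−k₁t) − e^(−k₂t)).
e^(−k₁t) = e^(−0.519×2.15) = e^(−1.116) = 0.3276; e^(−k₂t) = e^(−0.5504) = 0.5767.
C_S = 0.519×3.37/(0.256−0.519) × (0.3276−0.5767) = (-6.650)×(-0.2491) = 1.656 kmol/m³.
C_R = C_{R0}e^(−k₁t) = 1.104 kmol/m³, so C_T = C_{R0}−C_R−C_S = 0.6094 kmol/m³; C_S/C_T = 2.72.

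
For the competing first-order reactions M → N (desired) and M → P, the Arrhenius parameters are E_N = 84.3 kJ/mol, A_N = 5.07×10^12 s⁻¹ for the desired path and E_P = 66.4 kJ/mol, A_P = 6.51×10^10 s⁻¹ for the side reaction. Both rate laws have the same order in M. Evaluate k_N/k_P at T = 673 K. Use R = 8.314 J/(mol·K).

With equal orders, S_{N/P} = k_N/k_P = (A_N/A_P)·exp[(E_P−E_N)/(RT)].
(E_P−E_N)/(RT) = (66.4−84.3)×10³/(8.314×673) = -17900/5595 = -3.199.
k_N/k_P = (5.07×10^12/6.51×10^10)·exp(-3.199) = 77.88 × 0.04080 = 3.18.

3.18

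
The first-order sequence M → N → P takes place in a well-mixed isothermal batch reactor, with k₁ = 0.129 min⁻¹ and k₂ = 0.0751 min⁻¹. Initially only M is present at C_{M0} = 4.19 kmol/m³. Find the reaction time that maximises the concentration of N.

10.0 min

The intermediate peaks when r₁ = r₂, i.e. k₁e^(−k₁t) = k₂e^(−k₂t), giving t_opt = ln(k₂/k₁)/(k₂−k₁).
= ln(0.0751/0.129)/(0.0751−0.129) = ln(0.5822)/-0.05390 = -0.5410/-0.05390 = 10.0 min.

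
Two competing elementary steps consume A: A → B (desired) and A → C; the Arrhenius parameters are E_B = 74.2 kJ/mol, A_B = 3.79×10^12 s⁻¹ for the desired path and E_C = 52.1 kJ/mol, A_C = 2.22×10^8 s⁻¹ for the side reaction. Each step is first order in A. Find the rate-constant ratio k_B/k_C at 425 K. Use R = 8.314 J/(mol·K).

With equal orders, S_{B/C} = k_B/k_C = (A_B/A_C)·exp[(E_C−E_B)/(RT)].
(E_C−E_B)/(RT) = (52.1−74.2)×10³/(8.314×425) = -22100/3533 = -6.255.
k_B/k_C = (3.79×10^12/2.22×10^8)·exp(-6.255) = 17072 × 0.001922 = 32.8.
Since E_B > E_C, raising the temperature improves selectivity toward B.

32.8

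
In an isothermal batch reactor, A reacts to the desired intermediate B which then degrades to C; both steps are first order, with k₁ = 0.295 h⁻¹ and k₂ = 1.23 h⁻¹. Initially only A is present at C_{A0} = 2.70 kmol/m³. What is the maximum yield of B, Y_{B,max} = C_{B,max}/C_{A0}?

At the optimum, C_{B,max}/C_{A0} = (k₁/k₂)^[k₂/(k₂−k₁)].
= (0.295/1.23)^(1.23/(1.23−0.295)) = (0.2398)^(1.316) = 0.1529.

0.153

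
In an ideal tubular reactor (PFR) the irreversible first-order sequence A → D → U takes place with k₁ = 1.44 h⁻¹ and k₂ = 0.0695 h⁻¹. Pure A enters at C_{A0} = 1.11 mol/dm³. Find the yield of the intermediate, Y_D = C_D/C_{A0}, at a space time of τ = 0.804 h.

0.663

The intermediate concentration in a first-order A→B→C sequence is C_D = k₁C_{A0}(e^(−k₁τ) − e^(−k₂τ))/(k₂−k₁).
e^(−k₁τ) = e^(−1.44×0.804) = e^(−1.158) = 0.3142; e^(−k₂τ) = e^(−0.05588) = 0.9457.
C_D = 1.44×1.11/(0.0695−1.44) × (0.3142−0.9457) = (-1.166)×(-0.6315) = 0.7365 mol/dm³.
Y_D = C_D/C_{A0} = 0.7365/1.11 = 0.663.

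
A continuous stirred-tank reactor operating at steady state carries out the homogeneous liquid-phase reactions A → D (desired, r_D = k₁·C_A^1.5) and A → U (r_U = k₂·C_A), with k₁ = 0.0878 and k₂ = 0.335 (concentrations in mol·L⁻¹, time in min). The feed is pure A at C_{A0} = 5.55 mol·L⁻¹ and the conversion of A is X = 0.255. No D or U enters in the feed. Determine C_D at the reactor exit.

0.492 mol·L⁻¹

Exit C_A = C_{A0}(1−X) = 5.55×0.745 = 4.135 mol·L⁻¹.
Rates in a CSTR are evaluated at the outlet concentration: r_D = 0.0878×4.135^1.5 = 0.7382, r_U = 0.335×4.135 = 1.385.
Fraction of consumed A going to D: r_D/(r_D+r_U) = 0.3477.
C_D = 0.3477·C_{A0}·X = 0.3477×5.55×0.255 = 0.492 mol·L⁻¹.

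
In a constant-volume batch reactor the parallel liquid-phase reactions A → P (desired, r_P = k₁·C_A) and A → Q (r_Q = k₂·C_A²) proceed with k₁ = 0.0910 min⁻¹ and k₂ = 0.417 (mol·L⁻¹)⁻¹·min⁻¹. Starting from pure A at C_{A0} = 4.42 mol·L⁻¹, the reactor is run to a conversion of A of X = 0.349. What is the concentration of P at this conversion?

C_A = C_{A0}(1−X) = 2.877 mol·L⁻¹.
Along a PFR/batch, dC_P/dC_A = −r_P/(r_P+r_Q) = −k₁/(k₁+k₂·C_A).
Integrating from C_{A0} to C_A: C_P = (0.0910/0.417)·ln[(0.0910+0.417·4.42)/(0.0910+0.417·2.88)] = 0.2182·ln(1.934/1.291) = 0.08824 mol·L⁻¹.

0.0882 mol·L⁻¹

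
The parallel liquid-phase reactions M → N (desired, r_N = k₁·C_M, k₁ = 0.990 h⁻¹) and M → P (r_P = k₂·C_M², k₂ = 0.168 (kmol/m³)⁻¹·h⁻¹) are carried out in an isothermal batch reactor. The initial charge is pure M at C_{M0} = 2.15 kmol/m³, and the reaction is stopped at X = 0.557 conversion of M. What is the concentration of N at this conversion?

0.950 kmol/m³

C_M = C_{M0}(1−X) = 0.9524 kmol/m³.
Along a PFR/batch, dC_N/dC_M = −r_N/(r_N+r_P) = −k₁/(k₁+k₂·C_M).
Integrating from C_{M0} to C_M: C_N = (0.990/0.168)·ln[(0.990+0.168·2.15)/(0.990+0.168·0.952)] = 5.893·ln(1.351/1.150) = 0.9501 kmol/m³.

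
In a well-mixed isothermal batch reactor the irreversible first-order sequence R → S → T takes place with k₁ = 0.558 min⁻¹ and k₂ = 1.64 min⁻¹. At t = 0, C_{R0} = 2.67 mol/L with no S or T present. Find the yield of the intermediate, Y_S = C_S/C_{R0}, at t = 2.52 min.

The intermediate concentration in a first-order A→B→C sequence is C_S = k₁C_{R0}(e^(−k₁t) − e^(−k₂t))/(k₂−k₁).
e^(−k₁t) = e^(−0.558×2.52) = e^(−1.406) = 0.2451; e^(−k₂t) = e^(−4.133) = 0.01604.
C_S = 0.558×2.67/(1.64−0.558) × (0.2451−0.01604) = 1.377×0.2290 = 0.3154 mol/L.
Y_S = C_S/C_{R0} = 0.3154/2.67 = 0.118.

0.118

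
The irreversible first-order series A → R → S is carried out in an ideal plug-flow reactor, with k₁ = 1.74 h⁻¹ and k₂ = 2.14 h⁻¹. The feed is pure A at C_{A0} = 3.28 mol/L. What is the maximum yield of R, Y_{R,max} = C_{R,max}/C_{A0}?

0.331

Evaluating C_R at τ_opt = ln(k₂/k₁)/(k₂−k₁) gives C_{R,max}/C_{A0} = (k₁/k₂)^[k₂/(k₂−k₁)].
= (1.74/2.14)^(2.14/(2.14−1.74)) = (0.8131)^(5.350) = 0.3305.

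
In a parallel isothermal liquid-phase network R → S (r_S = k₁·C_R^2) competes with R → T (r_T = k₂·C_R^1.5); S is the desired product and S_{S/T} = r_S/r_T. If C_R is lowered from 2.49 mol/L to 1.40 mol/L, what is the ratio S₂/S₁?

0.750

S_{S/T} = (k₁/k₂)·C_R^0.5, so S₂/S₁ = (C_{R,2}/C_{R,1})^0.5.
= (1.40/2.49)^0.5 = (0.5622)^0.5 = 0.750.
Selectivity toward S falls as C_R falls — high-concentration operation is favoured.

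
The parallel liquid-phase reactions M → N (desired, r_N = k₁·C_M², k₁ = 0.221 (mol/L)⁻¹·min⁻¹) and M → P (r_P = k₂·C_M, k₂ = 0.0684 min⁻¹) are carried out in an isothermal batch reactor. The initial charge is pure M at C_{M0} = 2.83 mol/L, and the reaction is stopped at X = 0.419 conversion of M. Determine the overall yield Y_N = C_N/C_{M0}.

0.367

C_M = C_{M0}(1−X) = 1.644 mol/L.
Along a PFR/batch, dC_P/dC_M = −r_P/(r_N+r_P) = −k₂/(k₂+k₁·C_M).
Integrating from C_{M0} to C_M: C_P = (0.0684/0.221)·ln[(0.0684+0.221·2.83)/(0.0684+0.221·1.64)] = 0.3095·ln(0.6938/0.4318) = 0.1468 mol/L.
Then C_N = (C_{M0}−C_M) − C_P = 1.186 − 0.1468 = 1.039 mol/L.
Y_N = C_N/C_{M0} = 1.039/2.83 = 0.367.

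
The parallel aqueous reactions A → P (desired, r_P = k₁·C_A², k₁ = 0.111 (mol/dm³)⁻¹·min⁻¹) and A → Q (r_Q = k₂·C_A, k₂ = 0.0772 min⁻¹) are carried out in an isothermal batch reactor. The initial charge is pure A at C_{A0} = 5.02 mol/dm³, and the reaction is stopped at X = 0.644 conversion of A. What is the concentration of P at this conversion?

2.65 mol/dm³

C_A = C_{A0}(1−X) = 1.787 mol/dm³.
Along a PFR/batch, dC_Q/dC_A = −r_Q/(r_P+r_Q) = −k₂/(k₂+k₁·C_A).
Integrating from C_{A0} to C_A: C_Q = (0.0772/0.111)·ln[(0.0772+0.111·5.02)/(0.0772+0.111·1.79)] = 0.6955·ln(0.6344/0.2756) = 0.5800 mol/dm³.
Then C_P = (C_{A0}−C_A) − C_Q = 3.233 − 0.5800 = 2.653 mol/dm³.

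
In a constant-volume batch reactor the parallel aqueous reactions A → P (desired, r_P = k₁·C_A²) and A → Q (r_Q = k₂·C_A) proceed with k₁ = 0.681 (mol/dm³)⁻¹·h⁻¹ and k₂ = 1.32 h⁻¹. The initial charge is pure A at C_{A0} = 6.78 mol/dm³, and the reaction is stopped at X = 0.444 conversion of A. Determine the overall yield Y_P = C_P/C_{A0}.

0.323

C_A = C_{A0}(1−X) = 3.770 mol/dm³.
Along a PFR/batch, dC_Q/dC_A = −r_Q/(r_P+r_Q) = −k₂/(k₂+k₁·C_A).
Integrating from C_{A0} to C_A: C_Q = (1.32/0.681)·ln[(1.32+0.681·6.78)/(1.32+0.681·3.77)] = 1.938·ln(5.937/3.887) = 0.8210 mol/dm³.
Then C_P = (C_{A0}−C_A) − C_Q = 3.010 − 0.8210 = 2.189 mol/dm³.
Y_P = C_P/C_{A0} = 2.189/6.78 = 0.323.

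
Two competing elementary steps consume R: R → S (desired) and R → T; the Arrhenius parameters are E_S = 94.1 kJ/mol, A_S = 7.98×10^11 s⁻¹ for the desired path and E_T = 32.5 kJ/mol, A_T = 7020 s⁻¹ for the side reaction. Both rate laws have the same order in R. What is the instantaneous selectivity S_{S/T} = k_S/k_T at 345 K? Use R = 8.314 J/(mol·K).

0.0536

Since both paths have the same order in R, the concentration cancels and S_{S/T} = k_S/k_T = (A_S/A_T)·exp[(E_T−E_S)/(RT)].
(E_T−E_S)/(RT) = (32.5−94.1)×10³/(8.314×345) = -61600/2868 = -21.48.
k_S/k_T = (7.98×10^11/7020)·exp(-21.48) = 1.137×10^8 × 4.711×10^-10 = 0.0536.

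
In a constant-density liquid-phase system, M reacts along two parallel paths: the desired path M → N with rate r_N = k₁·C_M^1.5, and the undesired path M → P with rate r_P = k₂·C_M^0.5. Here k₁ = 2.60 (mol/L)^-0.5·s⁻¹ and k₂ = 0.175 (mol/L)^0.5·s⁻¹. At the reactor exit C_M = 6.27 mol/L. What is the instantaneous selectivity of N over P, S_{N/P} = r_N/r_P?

S_{N/P} = r_N/r_P = (k₁·C_M^1.5)/(k₂·C_M^0.5) = (k₁/k₂)·C_M.
= (2.60×6.270^1.5) / (0.175×6.270^0.5) = 40.82/0.4382 = 93.2.
Since the desired path is higher order in M, keeping C_M high (PFR or concentrated feed) favours N.

93.2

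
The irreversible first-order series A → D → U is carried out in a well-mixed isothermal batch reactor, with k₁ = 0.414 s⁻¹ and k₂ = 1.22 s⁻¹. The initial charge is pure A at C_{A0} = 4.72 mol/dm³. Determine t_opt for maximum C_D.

1.34 s

For first-order series the maximum of C_D occurs at t_opt = ln(k₂/k₁)/(k₂−k₁).
= ln(1.22/0.414)/(1.22−0.414) = ln(2.947)/0.8060 = 1.081/0.8060 = 1.34 s.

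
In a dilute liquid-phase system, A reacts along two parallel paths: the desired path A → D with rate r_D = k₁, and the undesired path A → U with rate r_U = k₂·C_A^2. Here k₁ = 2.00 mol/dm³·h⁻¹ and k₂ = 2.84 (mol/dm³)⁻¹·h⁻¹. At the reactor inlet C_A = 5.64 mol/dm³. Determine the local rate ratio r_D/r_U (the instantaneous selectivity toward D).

S_{D/U} = r_D/r_U = (k₁)/(k₂·C_A^2) = (k₁/k₂)·C_A^-2.
= (2.00) / (2.84×5.640^2) = 2.000/90.34 = 0.0221.

0.0221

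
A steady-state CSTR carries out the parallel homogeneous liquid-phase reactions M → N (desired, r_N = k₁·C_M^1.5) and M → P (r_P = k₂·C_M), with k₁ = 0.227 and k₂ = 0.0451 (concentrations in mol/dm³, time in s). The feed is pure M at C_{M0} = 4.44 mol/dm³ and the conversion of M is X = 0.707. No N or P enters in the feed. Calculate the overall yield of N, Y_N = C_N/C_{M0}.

0.602

Exit C_M = C_{M0}(1−X) = 4.44×0.293 = 1.301 mol/dm³.
Rates in a CSTR are evaluated at the outlet concentration: r_N = 0.227×1.301^1.5 = 0.3368, r_P = 0.0451×1.301 = 0.05867.
Fraction of consumed M going to N: r_N/(r_N+r_P) = 0.8517.
C_N = 0.8517·C_{M0}·X = 0.8517×4.44×0.707 = 2.67 mol/dm³; Y_N = C_N/C_{M0} = 0.602.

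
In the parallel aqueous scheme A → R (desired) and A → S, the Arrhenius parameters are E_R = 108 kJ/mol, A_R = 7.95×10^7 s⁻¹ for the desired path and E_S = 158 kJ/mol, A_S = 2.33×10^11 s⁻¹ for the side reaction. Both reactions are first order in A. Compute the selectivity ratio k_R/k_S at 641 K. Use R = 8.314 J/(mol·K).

Since both paths have the same order in A, the concentration cancels and S_{R/S} = k_R/k_S = (A_R/A_S)·exp[(E_S−E_R)/(RT)].
(E_S−E_R)/(RT) = (158−108)×10³/(8.314×641) = 50000/5329 = 9.382.
k_R/k_S = (7.95×10^7/2.33×10^11)·exp(9.382) = 3.412×10^-4 × 11874 = 4.05.

4.05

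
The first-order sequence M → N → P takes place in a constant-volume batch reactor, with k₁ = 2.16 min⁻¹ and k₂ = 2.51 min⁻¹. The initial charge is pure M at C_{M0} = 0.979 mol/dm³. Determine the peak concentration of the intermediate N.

0.333 mol/dm³

At the optimum, C_{N,max}/C_{M0} = (k₁/k₂)^[k₂/(k₂−k₁)].
= (2.16/2.51)^(2.51/(2.51−2.16)) = (0.8606)^(7.171) = 0.3406.
C_{N,max} = 0.3406×0.979 = 0.333 mol/dm³.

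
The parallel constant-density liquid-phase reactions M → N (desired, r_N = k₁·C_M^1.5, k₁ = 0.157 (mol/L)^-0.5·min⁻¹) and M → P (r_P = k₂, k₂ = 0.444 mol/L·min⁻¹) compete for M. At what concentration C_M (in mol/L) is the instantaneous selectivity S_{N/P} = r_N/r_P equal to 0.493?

1.25 mol/L

S_{N/P} = (k₁/k₂)·C_M^1.5 ⇒ C_M = (S·k₂/k₁)^(1/1.5).
= (0.493×0.444/0.157)^(0.6667) = (1.394)^(0.6667) = 1.25 mol/L.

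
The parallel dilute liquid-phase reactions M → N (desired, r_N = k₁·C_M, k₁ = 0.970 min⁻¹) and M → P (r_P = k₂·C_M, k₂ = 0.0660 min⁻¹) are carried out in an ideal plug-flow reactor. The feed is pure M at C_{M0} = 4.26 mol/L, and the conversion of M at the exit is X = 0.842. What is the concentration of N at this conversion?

3.36 mol/L

C_M = C_{M0}(1−X) = 0.6731 mol/L.
Both paths are first order in M, so the instantaneous fraction to N is constant: dC_N/d(−C_M) = k₁/(k₁+k₂) = 0.9363.
C_N = 0.9363·(C_{M0}−C_M) = 0.9363×3.587 = 3.36 mol/L.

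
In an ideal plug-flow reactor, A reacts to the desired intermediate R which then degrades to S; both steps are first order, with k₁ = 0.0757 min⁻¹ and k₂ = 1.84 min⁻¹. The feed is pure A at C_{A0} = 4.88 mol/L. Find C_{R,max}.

For a first-order series the maximum intermediate yield is C_{R,max}/C_{A0} = (k₁/k₂)^[k₂/(k₂−k₁)].
= (0.0757/1.84)^(1.84/(1.84−0.0757)) = (0.04114)^(1.043) = 0.03588.
C_{R,max} = 0.03588×4.88 = 0.175 mol/L.

0.175 mol/L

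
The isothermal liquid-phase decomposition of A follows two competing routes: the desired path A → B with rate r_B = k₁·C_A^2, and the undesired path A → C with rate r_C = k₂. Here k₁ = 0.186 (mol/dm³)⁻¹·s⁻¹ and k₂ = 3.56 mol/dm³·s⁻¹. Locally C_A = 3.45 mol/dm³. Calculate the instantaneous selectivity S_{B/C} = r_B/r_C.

S_{B/C} = r_B/r_C = (k₁·C_A^2)/(k₂) = (k₁/k₂)·C_A^2.
= (0.186×3.450^2) / (3.56) = 2.214/3.560 = 0.622.
Since the desired path is higher order in A, keeping C_A high (PFR or concentrated feed) favours B.

0.622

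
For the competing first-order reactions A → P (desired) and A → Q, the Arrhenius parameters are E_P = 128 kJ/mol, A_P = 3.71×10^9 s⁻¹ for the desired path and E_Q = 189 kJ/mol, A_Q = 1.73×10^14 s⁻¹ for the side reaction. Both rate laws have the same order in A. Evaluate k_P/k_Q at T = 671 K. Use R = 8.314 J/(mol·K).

Since both paths have the same order in A, the concentration cancels and S_{P/Q} = k_P/k_Q = (A_P/A_Q)·exp[(E_Q−E_P)/(RT)].
(E_Q−E_P)/(RT) = (189−128)×10³/(8.314×671) = 61000/5579 = 10.93.
k_P/k_Q = (3.71×10^9/1.73×10^14)·exp(10.93) = 2.145×10^-5 × 56076 = 1.20.
Since E_P < E_Q, lowering the temperature improves selectivity toward P.

1.20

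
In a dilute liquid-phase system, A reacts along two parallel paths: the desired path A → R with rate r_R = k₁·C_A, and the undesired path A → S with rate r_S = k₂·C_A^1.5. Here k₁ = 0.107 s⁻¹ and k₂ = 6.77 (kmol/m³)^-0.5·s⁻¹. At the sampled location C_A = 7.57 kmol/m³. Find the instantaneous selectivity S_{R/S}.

0.00574

S_{R/S} = r_R/r_S = (k₁·C_A)/(k₂·C_A^1.5) = (k₁/k₂)·C_A^-0.5.
= (0.107×7.570) / (6.77×7.570^1.5) = 0.8100/141.0 = 0.00574.
The undesired path is higher order in A, so low C_A (CSTR or dilute feed) favours R.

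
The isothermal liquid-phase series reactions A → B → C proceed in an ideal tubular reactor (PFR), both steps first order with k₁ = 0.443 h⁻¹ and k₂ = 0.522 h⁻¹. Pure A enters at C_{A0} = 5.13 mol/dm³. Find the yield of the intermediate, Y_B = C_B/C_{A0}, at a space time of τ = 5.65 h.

0.165

For first-order series with pure A initially, C_B(τ) = k₁C_{A0}/(k₂−k₁)·(e^(−k₁τ) − e^(−k₂τ)).
e^(−k₁τ) = e^(−0.443×5.65) = e^(−2.503) = 0.08184; e^(−k₂τ) = e^(−2.949) = 0.05238.
C_B = 0.443×5.13/(0.522−0.443) × (0.08184−0.05238) = 28.77×0.02947 = 0.8477 mol/dm³.
Y_B = C_B/C_{A0} = 0.8477/5.13 = 0.165.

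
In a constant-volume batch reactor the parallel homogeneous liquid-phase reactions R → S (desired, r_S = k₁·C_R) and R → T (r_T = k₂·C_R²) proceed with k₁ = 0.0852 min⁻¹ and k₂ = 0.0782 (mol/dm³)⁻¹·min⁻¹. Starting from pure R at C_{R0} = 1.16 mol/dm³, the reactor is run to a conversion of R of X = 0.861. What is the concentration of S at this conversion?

C_R = C_{R0}(1−X) = 0.1612 mol/dm³.
Along a PFR/batch, dC_S/dC_R = −r_S/(r_S+r_T) = −k₁/(k₁+k₂·C_R).
Integrating from C_{R0} to C_R: C_S = (0.0852/0.0782)·ln[(0.0852+0.0782·1.16)/(0.0852+0.0782·0.161)] = 1.090·ln(0.1759/0.09781) = 0.6395 mol/dm³.

0.640 mol/dm³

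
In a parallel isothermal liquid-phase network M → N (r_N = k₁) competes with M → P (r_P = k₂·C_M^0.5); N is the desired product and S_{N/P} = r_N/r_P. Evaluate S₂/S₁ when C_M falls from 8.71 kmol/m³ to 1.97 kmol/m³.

S_{N/P} = (k₁/k₂)·C_M^-0.5, so S₂/S₁ = (C_{M,2}/C_{M,1})^-0.5.
= (1.97/8.71)^(-0.5) = (0.2262)^(-0.5) = 2.10.
Selectivity toward N rises as C_M falls — low-concentration operation is favoured.

2.10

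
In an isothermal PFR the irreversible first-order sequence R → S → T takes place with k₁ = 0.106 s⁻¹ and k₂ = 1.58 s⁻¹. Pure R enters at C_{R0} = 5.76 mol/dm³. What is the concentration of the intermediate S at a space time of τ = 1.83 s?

0.318 mol/dm³

For first-order series with pure R initially, C_S(τ) = k₁C_{R0}/(k₂−k₁)·(e^(−k₁τ) − e^(−k₂τ)).
e^(−k₁τ) = e^(−0.106×1.83) = e^(−0.1940) = 0.8237; e^(−k₂τ) = e^(−2.891) = 0.05550.
C_S = 0.106×5.76/(1.58−0.106) × (0.8237−0.05550) = 0.4142×0.7682 = 0.3182 mol/dm³.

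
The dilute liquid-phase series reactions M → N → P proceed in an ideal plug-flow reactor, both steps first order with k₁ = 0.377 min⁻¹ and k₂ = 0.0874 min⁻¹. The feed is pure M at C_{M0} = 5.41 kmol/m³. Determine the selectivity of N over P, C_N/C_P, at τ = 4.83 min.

3.29

Solving the coupled first-order balances gives C_N(τ) = [k₁/(k₂−k₁)]·C_{M0}·(e^(−k₁τ) − e^(−k₂τ)).
e^(−k₁τ) = e^(−0.377×4.83) = e^(−1.821) = 0.1619; e^(−k₂τ) = e^(−0.4221) = 0.6556.
C_N = 0.377×5.41/(0.0874−0.377) × (0.1619−0.6556) = (-7.043)×(-0.4938) = 3.477 kmol/m³.
C_M = C_{M0}e^(−k₁τ) = 0.8758 kmol/m³, so C_P = C_{M0}−C_M−C_N = 1.057 kmol/m³; C_N/C_P = 3.29.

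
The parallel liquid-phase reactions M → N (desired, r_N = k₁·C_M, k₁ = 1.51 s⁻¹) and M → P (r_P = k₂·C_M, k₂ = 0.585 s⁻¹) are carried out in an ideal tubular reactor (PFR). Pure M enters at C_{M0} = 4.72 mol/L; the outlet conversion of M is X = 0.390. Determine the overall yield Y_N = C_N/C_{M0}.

0.281

C_M = C_{M0}(1−X) = 2.879 mol/L.
Both paths are first order in M, so the instantaneous fraction to N is constant: dC_N/d(−C_M) = k₁/(k₁+k₂) = 0.7208.
C_N = 0.7208·(C_{M0}−C_M) = 0.7208×1.841 = 1.33 mol/L.
Y_N = C_N/C_{M0} = 1.327/4.72 = 0.281.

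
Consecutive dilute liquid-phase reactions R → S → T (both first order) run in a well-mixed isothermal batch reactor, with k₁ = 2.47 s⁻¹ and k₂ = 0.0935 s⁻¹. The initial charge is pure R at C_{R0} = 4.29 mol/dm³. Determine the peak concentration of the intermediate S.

For a first-order series the maximum intermediate yield is C_{S,max}/C_{R0} = (k₁/k₂)^[k₂/(k₂−k₁)].
= (2.47/0.0935)^(0.0935/(0.0935−2.47)) = (26.42)^(-0.03934) = 0.8791.
C_{S,max} = 0.8791×4.29 = 3.77 mol/dm³.

3.77 mol/dm³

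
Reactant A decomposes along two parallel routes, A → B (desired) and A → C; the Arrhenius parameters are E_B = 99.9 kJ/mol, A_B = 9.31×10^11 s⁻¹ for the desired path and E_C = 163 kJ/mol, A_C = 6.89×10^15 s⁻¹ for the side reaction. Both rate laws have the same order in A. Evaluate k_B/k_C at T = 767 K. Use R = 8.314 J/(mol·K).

2.68

With equal orders, S_{B/C} = k_B/k_C = (A_B/A_C)·exp[(E_C−E_B)/(RT)].
(E_C−E_B)/(RT) = (163−99.9)×10³/(8.314×767) = 63100/6377 = 9.895.
k_B/k_C = (9.31×10^11/6.89×10^15)·exp(9.895) = 1.351×10^-4 × 19835 = 2.68.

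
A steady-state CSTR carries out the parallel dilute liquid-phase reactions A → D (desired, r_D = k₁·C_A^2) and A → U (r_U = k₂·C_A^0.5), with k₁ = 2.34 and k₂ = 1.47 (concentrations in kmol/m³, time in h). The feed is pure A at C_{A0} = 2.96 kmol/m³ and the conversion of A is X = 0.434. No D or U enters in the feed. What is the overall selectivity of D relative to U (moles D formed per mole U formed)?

3.45

Exit C_A = C_{A0}(1−X) = 2.96×0.566 = 1.675 kmol/m³.
A CSTR operates uniformly at the exit composition, giving r_D = 6.568 and r_U = 1.903 (each k·C_A^n at C_A = 1.675).
Overall selectivity = C_D/C_U = r_Dτ/(r_Uτ) = r_D/r_U = 3.45.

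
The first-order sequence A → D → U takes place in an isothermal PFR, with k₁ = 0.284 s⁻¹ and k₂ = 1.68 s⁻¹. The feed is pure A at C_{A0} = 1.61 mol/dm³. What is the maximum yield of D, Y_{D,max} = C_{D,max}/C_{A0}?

For a first-order series the maximum intermediate yield is C_{D,max}/C_{A0} = (k₁/k₂)^[k₂/(k₂−k₁)].
= (0.284/1.68)^(1.68/(1.68−0.284)) = (0.1690)^(1.203) = 0.1177.

0.118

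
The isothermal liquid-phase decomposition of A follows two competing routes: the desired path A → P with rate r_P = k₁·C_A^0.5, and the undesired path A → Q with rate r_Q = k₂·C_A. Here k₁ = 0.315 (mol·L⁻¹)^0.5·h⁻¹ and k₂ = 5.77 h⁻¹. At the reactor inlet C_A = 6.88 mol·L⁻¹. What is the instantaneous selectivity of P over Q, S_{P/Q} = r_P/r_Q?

S_{P/Q} = r_P/r_Q = (k₁·C_A^0.5)/(k₂·C_A) = (k₁/k₂)·C_A^-0.5.
= (0.315×6.880^0.5) / (5.77×6.880) = 0.8262/39.70 = 0.0208.
The undesired path is higher order in A, so low C_A (CSTR or dilute feed) favours P.

0.0208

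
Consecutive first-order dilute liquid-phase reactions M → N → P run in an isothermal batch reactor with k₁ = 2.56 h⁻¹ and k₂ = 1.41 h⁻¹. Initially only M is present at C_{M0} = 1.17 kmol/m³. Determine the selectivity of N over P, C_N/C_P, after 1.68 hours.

0.220

The intermediate concentration in a first-order A→B→C sequence is C_N = k₁C_{M0}(e^(−k₁t) − e^(−k₂t))/(k₂−k₁).
e^(−k₁t) = e^(−2.56×1.68) = e^(−4.301) = 0.01356; e^(−k₂t) = e^(−2.369) = 0.09359.
C_N = 2.56×1.17/(1.41−2.56) × (0.01356−0.09359) = (-2.605)×(-0.08004) = 0.2085 kmol/m³.
C_M = C_{M0}e^(−k₁t) = 0.01586 kmol/m³, so C_P = C_{M0}−C_M−C_N = 0.9457 kmol/m³; C_N/C_P = 0.220.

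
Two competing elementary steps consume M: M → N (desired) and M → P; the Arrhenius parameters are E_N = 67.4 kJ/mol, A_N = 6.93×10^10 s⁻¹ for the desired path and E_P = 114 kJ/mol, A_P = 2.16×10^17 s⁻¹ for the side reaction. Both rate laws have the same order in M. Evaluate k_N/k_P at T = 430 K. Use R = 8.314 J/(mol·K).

Since both paths have the same order in M, the concentration cancels and S_{N/P} = k_N/k_P = (A_N/A_P)·exp[(E_P−E_N)/(RT)].
(E_P−E_N)/(RT) = (114−67.4)×10³/(8.314×430) = 46600/3575 = 13.03.
k_N/k_P = (6.93×10^10/2.16×10^17)·exp(13.03) = 3.208×10^-7 × 4.581×10^5 = 0.147.

0.147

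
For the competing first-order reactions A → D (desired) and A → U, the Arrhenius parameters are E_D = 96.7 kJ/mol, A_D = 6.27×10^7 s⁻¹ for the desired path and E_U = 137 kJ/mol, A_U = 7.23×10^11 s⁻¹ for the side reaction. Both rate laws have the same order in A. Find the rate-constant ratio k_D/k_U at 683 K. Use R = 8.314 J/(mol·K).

0.105

Since both paths have the same order in A, the concentration cancels and S_{D/U} = k_D/k_U = (A_D/A_U)·exp[(E_U−E_D)/(RT)].
(E_U−E_D)/(RT) = (137−96.7)×10³/(8.314×683) = 40300/5678 = 7.097.
k_D/k_U = (6.27×10^7/7.23×10^11)·exp(7.097) = 8.672×10^-5 × 1208 = 0.105.
Since E_D < E_U, lowering the temperature improves selectivity toward D.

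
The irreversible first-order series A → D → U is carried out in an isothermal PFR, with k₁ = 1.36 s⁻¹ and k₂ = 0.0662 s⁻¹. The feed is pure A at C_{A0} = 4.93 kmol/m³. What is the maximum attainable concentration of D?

4.22 kmol/m³

At the optimum, C_{D,max}/C_{A0} = (k₁/k₂)^[k₂/(k₂−k₁)].
= (1.36/0.0662)^(0.0662/(0.0662−1.36)) = (20.54)^(-0.05117) = 0.8567.
C_{D,max} = 0.8567×4.93 = 4.22 kmol/m³.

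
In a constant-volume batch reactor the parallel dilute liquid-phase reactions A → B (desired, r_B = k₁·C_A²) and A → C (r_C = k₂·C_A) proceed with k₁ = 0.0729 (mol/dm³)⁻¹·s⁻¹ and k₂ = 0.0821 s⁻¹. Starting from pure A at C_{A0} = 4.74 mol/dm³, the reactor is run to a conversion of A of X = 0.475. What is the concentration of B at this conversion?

1.71 mol/dm³

C_A = C_{A0}(1−X) = 2.489 mol/dm³.
Along a PFR/batch, dC_C/dC_A = −r_C/(r_B+r_C) = −k₂/(k₂+k₁·C_A).
Integrating from C_{A0} to C_A: C_C = (0.0821/0.0729)·ln[(0.0821+0.0729·4.74)/(0.0821+0.0729·2.49)] = 1.126·ln(0.4276/0.2635) = 0.5453 mol/dm³.
Then C_B = (C_{A0}−C_A) − C_C = 2.252 − 0.5453 = 1.706 mol/dm³.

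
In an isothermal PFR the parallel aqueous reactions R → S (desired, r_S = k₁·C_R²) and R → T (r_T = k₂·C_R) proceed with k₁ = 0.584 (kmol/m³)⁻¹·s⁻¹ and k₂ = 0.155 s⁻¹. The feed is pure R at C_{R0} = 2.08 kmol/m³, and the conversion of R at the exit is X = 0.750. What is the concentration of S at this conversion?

C_R = C_{R0}(1−X) = 0.5200 kmol/m³.
Along a PFR/batch, dC_T/dC_R = −r_T/(r_S+r_T) = −k₂/(k₂+k₁·C_R).
Integrating from C_{R0} to C_R: C_T = (0.155/0.584)·ln[(0.155+0.584·2.08)/(0.155+0.584·0.520)] = 0.2654·ln(1.370/0.4587) = 0.2904 kmol/m³.
Then C_S = (C_{R0}−C_R) − C_T = 1.560 − 0.2904 = 1.270 kmol/m³.

1.27 kmol/m³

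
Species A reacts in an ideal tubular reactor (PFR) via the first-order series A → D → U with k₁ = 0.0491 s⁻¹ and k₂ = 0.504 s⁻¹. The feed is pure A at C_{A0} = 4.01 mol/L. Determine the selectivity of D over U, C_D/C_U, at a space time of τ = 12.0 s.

Solving the coupled first-order balances gives C_D(τ) = [k₁/(k₂−k₁)]·C_{A0}·(e^(−k₁τ) − e^(−k₂τ)).
e^(−k₁τ) = e^(−0.0491×12.0) = e^(−0.5892) = 0.5548; e^(−k₂τ) = e^(−6.048) = 0.002363.
C_D = 0.0491×4.01/(0.504−0.0491) × (0.5548−0.002363) = 0.4328×0.5524 = 0.2391 mol/L.
C_A = C_{A0}e^(−k₁τ) = 2.225 mol/L, so C_U = C_{A0}−C_A−C_D = 1.546 mol/L; C_D/C_U = 0.155.

0.155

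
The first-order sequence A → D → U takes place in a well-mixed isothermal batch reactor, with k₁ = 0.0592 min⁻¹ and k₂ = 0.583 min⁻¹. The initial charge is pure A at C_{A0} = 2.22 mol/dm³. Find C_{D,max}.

For a first-order series the maximum intermediate yield is C_{D,max}/C_{A0} = (k₁/k₂)^[k₂/(k₂−k₁)].
= (0.0592/0.583)^(0.583/(0.583−0.0592)) = (0.1015)^(1.113) = 0.07841.
C_{D,max} = 0.07841×2.22 = 0.174 mol/dm³.

0.174 mol/dm³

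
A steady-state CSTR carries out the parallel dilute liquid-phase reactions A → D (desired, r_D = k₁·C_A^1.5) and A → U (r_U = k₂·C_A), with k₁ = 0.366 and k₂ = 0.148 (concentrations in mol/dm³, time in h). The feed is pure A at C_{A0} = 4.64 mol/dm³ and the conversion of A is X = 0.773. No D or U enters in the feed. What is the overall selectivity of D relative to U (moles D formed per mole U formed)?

2.54

Exit C_A = C_{A0}(1−X) = 4.64×0.227 = 1.053 mol/dm³.
In a CSTR the entire volume is at exit conditions, so r_D = 0.366×1.053^1.5 = 0.3956 and r_U = 0.148×1.053 = 0.1559.
Overall selectivity = C_D/C_U = r_Dτ/(r_Uτ) = r_D/r_U = 2.54.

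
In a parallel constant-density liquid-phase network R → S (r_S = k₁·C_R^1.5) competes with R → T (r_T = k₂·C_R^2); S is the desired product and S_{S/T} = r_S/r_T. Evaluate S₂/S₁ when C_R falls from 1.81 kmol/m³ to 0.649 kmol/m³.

S_{S/T} = (k₁/k₂)·C_R^-0.5, so S₂/S₁ = (C_{R,2}/C_{R,1})^-0.5.
= (0.649/1.81)^(-0.5) = (0.3586)^(-0.5) = 1.67.
Selectivity toward S rises as C_R falls — low-concentration operation is favoured.

1.67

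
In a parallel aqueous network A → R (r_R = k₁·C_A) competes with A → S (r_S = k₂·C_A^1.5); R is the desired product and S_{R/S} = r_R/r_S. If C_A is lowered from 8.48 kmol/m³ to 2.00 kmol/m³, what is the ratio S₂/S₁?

S_{R/S} = (k₁/k₂)·C_A^-0.5, so S₂/S₁ = (C_{A,2}/C_{A,1})^-0.5.
= (2.00/8.48)^(-0.5) = (0.2358)^(-0.5) = 2.06.
Selectivity toward R rises as C_A falls — low-concentration operation is favoured.

2.06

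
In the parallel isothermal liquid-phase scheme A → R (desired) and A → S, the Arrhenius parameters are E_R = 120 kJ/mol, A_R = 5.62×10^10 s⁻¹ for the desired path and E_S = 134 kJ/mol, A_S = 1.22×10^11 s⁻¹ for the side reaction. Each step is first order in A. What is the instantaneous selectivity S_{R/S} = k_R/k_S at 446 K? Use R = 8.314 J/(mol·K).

With equal orders, S_{R/S} = k_R/k_S = (A_R/A_S)·exp[(E_S−E_R)/(RT)].
(E_S−E_R)/(RT) = (134−120)×10³/(8.314×446) = 14000/3708 = 3.776.
k_R/k_S = (5.62×10^10/1.22×10^11)·exp(3.776) = 0.4607 × 43.62 = 20.1.

20.1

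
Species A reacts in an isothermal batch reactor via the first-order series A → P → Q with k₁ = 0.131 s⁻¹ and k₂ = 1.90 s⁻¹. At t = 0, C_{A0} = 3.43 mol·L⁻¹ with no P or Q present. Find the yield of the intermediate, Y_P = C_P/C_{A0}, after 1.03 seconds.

The intermediate concentration in a first-order A→B→C sequence is C_P = k₁C_{A0}(e^(−k₁t) − e^(−k₂t))/(k₂−k₁).
e^(−k₁t) = e^(−0.131×1.03) = e^(−0.1349) = 0.8738; e^(−k₂t) = e^(−1.957) = 0.1413.
C_P = 0.131×3.43/(1.90−0.131) × (0.8738−0.1413) = 0.2540×0.7325 = 0.1861 mol·L⁻¹.
Y_P = C_P/C_{A0} = 0.1861/3.43 = 0.0542.

0.0542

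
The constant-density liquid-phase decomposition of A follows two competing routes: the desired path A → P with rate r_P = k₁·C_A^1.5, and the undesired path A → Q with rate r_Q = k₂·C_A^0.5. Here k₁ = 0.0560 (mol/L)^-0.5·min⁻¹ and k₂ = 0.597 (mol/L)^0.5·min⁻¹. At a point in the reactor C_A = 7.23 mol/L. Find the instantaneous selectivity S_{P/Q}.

0.678

S_{P/Q} = r_P/r_Q = (k₁·C_A^1.5)/(k₂·C_A^0.5) = (k₁/k₂)·C_A.
= (0.0560×7.230^1.5) / (0.597×7.230^0.5) = 1.089/1.605 = 0.678.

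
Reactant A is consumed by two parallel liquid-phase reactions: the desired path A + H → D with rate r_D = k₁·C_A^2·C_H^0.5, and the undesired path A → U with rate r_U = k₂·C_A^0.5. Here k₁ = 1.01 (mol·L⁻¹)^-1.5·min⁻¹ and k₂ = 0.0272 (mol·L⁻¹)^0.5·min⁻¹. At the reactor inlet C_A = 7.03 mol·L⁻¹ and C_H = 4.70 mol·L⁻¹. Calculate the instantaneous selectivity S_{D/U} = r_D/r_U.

S_{D/U} = r_D/r_U = (k₁·C_A^2·C_H^0.5)/(k₂·C_A^0.5) = (k₁/k₂)·C_A^1.5·C_H^0.5.
= (1.01×7.030^2×4.700^0.5) / (0.0272×7.030^0.5) = 108.2/0.07212 = 1500.
Since the desired path is higher order in A, keeping C_A high (PFR or concentrated feed) favours D.

1500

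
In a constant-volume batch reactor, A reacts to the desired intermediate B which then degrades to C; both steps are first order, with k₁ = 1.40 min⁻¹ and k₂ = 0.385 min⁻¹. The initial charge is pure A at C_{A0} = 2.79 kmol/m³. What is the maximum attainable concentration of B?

For a first-order series the maximum intermediate yield is C_{B,max}/C_{A0} = (k₁/k₂)^[k₂/(k₂−k₁)].
= (1.40/0.385)^(0.385/(0.385−1.40)) = (3.636)^(-0.3793) = 0.6128.
C_{B,max} = 0.6128×2.79 = 1.71 kmol/m³.

1.71 kmol/m³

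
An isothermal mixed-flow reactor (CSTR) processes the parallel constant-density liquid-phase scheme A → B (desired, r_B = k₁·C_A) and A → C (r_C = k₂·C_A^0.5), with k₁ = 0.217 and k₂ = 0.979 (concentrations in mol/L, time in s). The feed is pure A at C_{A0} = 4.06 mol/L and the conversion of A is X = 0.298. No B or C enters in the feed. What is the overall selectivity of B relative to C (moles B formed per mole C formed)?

Exit C_A = C_{A0}(1−X) = 4.06×0.702 = 2.850 mol/L.
Rates in a CSTR are evaluated at the outlet concentration: r_B = 0.217×2.850 = 0.6185, r_C = 0.979×2.850^0.5 = 1.653.
Overall selectivity = C_B/C_C = r_Bτ/(r_Cτ) = r_B/r_C = 0.374.

0.374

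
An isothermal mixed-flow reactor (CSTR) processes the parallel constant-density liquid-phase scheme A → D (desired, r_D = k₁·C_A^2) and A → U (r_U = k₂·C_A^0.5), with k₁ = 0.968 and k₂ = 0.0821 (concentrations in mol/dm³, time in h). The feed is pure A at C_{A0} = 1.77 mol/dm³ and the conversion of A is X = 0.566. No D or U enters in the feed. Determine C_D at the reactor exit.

Exit C_A = C_{A0}(1−X) = 1.77×0.434 = 0.7682 mol/dm³.
In a CSTR the entire volume is at exit conditions, so r_D = 0.968×0.7682^2 = 0.5712 and r_U = 0.0821×0.7682^0.5 = 0.07196.
Fraction of consumed A going to D: r_D/(r_D+r_U) = 0.8881.
C_D = 0.8881·C_{A0}·X = 0.8881×1.77×0.566 = 0.890 mol/dm³.

0.890 mol/dm³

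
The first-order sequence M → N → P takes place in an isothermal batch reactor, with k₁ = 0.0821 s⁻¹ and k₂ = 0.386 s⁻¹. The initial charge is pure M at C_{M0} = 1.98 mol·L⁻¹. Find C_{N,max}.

For a first-order series the maximum intermediate yield is C_{N,max}/C_{M0} = (k₁/k₂)^[k₂/(k₂−k₁)].
= (0.0821/0.386)^(0.386/(0.386−0.0821)) = (0.2127)^(1.270) = 0.1400.
C_{N,max} = 0.1400×1.98 = 0.277 mol·L⁻¹.

0.277 mol·L⁻¹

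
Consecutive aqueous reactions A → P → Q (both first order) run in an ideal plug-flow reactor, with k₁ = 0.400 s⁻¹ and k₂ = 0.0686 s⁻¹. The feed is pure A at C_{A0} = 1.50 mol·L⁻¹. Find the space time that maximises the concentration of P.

Setting dC_P/dτ = 0 gives τ_opt = ln(k₂/k₁)/(k₂−k₁).
= ln(0.0686/0.400)/(0.0686−0.400) = ln(0.1715)/-0.3314 = -1.763/-0.3314 = 5.32 s.

5.32 s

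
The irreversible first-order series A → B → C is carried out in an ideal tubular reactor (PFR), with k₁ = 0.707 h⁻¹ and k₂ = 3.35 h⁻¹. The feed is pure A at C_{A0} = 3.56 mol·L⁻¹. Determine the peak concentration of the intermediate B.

0.496 mol·L⁻¹

At the optimum, C_{B,max}/C_{A0} = (k₁/k₂)^[k₂/(k₂−k₁)].
= (0.707/3.35)^(3.35/(3.35−0.707)) = (0.2110)^(1.267) = 0.1392.
C_{B,max} = 0.1392×3.56 = 0.496 mol·L⁻¹.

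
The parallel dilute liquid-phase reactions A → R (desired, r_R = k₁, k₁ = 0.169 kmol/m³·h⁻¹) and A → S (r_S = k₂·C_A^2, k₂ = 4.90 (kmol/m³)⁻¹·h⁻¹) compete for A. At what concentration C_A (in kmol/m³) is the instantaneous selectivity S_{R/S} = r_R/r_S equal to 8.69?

S_{R/S} = (k₁/k₂)·C_A^-2 ⇒ C_A = (S·k₂/k₁)^(-0.5).
= (8.69×4.90/0.169)^(-0.5) = (252.0)^(-0.5) = 0.0630 kmol/m³.

0.0630 kmol/m³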